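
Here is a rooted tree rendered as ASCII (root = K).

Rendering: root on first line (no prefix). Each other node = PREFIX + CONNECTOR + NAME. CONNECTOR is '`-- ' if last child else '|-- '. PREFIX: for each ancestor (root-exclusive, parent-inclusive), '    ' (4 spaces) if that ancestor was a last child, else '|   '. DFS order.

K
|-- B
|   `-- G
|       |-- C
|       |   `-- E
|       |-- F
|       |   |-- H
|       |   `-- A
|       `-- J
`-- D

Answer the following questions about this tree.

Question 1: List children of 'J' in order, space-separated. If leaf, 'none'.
Answer: none

Derivation:
Node J's children (from adjacency): (leaf)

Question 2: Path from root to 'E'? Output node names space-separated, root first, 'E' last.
Walk down from root: K -> B -> G -> C -> E

Answer: K B G C E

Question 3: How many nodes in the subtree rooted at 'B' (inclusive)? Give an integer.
Subtree rooted at B contains: A, B, C, E, F, G, H, J
Count = 8

Answer: 8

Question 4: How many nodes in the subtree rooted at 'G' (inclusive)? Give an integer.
Answer: 7

Derivation:
Subtree rooted at G contains: A, C, E, F, G, H, J
Count = 7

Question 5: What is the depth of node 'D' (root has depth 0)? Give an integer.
Path from root to D: K -> D
Depth = number of edges = 1

Answer: 1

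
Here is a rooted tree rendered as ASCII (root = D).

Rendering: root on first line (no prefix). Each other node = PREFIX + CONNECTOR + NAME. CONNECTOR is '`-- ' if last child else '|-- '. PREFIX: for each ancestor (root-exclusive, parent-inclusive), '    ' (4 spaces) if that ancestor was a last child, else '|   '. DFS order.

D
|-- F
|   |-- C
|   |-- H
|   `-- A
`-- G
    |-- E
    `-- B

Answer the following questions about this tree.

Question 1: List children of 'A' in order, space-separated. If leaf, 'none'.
Node A's children (from adjacency): (leaf)

Answer: none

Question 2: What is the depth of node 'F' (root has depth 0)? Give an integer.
Answer: 1

Derivation:
Path from root to F: D -> F
Depth = number of edges = 1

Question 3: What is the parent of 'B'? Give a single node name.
Scan adjacency: B appears as child of G

Answer: G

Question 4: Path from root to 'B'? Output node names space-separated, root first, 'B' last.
Walk down from root: D -> G -> B

Answer: D G B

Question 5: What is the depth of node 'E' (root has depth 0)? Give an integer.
Path from root to E: D -> G -> E
Depth = number of edges = 2

Answer: 2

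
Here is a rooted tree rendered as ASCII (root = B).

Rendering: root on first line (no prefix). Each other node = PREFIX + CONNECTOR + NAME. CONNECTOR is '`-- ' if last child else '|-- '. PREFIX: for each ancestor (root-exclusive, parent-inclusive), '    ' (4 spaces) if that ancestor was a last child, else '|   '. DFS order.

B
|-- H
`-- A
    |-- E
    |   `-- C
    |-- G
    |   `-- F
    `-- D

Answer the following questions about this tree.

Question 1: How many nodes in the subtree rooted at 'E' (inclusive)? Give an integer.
Subtree rooted at E contains: C, E
Count = 2

Answer: 2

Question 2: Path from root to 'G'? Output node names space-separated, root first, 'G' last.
Walk down from root: B -> A -> G

Answer: B A G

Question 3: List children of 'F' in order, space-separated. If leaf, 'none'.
Answer: none

Derivation:
Node F's children (from adjacency): (leaf)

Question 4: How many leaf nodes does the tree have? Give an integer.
Leaves (nodes with no children): C, D, F, H

Answer: 4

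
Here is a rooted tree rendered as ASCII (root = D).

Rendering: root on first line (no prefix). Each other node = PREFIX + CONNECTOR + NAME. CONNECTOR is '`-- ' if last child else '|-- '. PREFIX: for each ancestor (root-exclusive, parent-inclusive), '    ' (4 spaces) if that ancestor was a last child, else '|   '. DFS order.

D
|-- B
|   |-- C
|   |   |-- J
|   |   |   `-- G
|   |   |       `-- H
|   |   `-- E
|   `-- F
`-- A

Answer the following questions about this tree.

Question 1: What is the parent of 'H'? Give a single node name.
Answer: G

Derivation:
Scan adjacency: H appears as child of G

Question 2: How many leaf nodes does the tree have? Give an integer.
Answer: 4

Derivation:
Leaves (nodes with no children): A, E, F, H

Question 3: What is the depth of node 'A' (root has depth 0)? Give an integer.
Answer: 1

Derivation:
Path from root to A: D -> A
Depth = number of edges = 1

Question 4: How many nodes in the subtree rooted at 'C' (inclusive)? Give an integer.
Answer: 5

Derivation:
Subtree rooted at C contains: C, E, G, H, J
Count = 5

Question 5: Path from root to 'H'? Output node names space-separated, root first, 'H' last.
Answer: D B C J G H

Derivation:
Walk down from root: D -> B -> C -> J -> G -> H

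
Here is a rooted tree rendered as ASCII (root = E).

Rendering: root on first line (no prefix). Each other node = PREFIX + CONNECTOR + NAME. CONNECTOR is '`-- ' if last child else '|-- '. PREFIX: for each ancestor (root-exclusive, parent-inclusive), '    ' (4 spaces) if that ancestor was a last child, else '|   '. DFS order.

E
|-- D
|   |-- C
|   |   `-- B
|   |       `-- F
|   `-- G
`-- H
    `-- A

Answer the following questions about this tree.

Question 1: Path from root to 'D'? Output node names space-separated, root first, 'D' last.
Answer: E D

Derivation:
Walk down from root: E -> D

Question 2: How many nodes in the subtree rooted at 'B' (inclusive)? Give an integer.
Subtree rooted at B contains: B, F
Count = 2

Answer: 2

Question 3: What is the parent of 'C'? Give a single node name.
Scan adjacency: C appears as child of D

Answer: D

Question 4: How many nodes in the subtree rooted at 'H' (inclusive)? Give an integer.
Answer: 2

Derivation:
Subtree rooted at H contains: A, H
Count = 2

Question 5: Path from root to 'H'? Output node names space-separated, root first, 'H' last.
Answer: E H

Derivation:
Walk down from root: E -> H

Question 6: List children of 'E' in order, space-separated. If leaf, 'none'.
Node E's children (from adjacency): D, H

Answer: D H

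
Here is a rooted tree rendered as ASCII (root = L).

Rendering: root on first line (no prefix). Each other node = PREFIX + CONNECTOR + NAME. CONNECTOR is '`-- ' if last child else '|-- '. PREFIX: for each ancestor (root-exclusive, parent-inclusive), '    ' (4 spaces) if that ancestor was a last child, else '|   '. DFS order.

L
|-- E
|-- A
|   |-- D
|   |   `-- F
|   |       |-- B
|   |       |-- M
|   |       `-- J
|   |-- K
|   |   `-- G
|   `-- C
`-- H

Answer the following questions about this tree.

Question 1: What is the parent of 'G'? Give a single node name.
Answer: K

Derivation:
Scan adjacency: G appears as child of K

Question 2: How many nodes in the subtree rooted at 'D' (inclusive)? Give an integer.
Subtree rooted at D contains: B, D, F, J, M
Count = 5

Answer: 5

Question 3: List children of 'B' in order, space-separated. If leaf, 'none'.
Node B's children (from adjacency): (leaf)

Answer: none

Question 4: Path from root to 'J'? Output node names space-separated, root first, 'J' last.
Walk down from root: L -> A -> D -> F -> J

Answer: L A D F J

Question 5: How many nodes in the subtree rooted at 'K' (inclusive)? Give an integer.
Subtree rooted at K contains: G, K
Count = 2

Answer: 2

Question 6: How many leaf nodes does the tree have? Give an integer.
Leaves (nodes with no children): B, C, E, G, H, J, M

Answer: 7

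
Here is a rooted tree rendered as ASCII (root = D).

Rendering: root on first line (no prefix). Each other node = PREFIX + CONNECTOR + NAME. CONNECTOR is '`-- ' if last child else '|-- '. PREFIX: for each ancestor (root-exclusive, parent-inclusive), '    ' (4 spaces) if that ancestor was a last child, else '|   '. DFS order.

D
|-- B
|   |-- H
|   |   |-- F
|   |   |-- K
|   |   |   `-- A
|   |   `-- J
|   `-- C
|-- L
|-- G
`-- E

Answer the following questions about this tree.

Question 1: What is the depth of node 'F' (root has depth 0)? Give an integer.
Path from root to F: D -> B -> H -> F
Depth = number of edges = 3

Answer: 3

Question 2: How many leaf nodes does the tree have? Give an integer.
Leaves (nodes with no children): A, C, E, F, G, J, L

Answer: 7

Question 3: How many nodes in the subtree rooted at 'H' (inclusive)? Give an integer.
Subtree rooted at H contains: A, F, H, J, K
Count = 5

Answer: 5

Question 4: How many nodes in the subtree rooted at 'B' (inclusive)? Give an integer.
Subtree rooted at B contains: A, B, C, F, H, J, K
Count = 7

Answer: 7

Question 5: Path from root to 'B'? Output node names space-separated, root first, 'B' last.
Answer: D B

Derivation:
Walk down from root: D -> B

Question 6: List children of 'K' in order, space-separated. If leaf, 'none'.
Answer: A

Derivation:
Node K's children (from adjacency): A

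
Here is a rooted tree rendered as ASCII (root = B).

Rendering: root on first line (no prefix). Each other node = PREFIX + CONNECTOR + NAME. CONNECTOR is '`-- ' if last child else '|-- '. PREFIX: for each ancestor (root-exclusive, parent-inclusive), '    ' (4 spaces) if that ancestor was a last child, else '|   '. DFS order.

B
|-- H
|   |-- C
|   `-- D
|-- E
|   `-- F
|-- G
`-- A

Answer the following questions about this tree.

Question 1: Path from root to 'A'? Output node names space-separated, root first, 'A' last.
Walk down from root: B -> A

Answer: B A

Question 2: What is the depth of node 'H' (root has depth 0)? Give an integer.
Answer: 1

Derivation:
Path from root to H: B -> H
Depth = number of edges = 1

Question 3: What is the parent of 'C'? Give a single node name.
Answer: H

Derivation:
Scan adjacency: C appears as child of H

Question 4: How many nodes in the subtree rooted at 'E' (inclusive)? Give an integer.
Subtree rooted at E contains: E, F
Count = 2

Answer: 2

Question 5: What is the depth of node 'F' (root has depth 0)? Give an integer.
Answer: 2

Derivation:
Path from root to F: B -> E -> F
Depth = number of edges = 2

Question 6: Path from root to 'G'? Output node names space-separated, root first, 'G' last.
Answer: B G

Derivation:
Walk down from root: B -> G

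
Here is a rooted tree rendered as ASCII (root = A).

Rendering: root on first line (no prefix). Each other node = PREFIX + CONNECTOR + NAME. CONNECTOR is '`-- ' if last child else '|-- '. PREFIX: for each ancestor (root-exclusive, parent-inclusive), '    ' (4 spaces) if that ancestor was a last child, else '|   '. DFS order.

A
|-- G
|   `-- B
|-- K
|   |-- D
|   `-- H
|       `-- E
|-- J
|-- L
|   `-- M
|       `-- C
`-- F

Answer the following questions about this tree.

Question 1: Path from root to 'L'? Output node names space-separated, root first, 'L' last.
Answer: A L

Derivation:
Walk down from root: A -> L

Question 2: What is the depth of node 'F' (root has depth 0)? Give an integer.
Path from root to F: A -> F
Depth = number of edges = 1

Answer: 1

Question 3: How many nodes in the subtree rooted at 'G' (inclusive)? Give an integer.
Answer: 2

Derivation:
Subtree rooted at G contains: B, G
Count = 2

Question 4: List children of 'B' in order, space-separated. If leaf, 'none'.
Answer: none

Derivation:
Node B's children (from adjacency): (leaf)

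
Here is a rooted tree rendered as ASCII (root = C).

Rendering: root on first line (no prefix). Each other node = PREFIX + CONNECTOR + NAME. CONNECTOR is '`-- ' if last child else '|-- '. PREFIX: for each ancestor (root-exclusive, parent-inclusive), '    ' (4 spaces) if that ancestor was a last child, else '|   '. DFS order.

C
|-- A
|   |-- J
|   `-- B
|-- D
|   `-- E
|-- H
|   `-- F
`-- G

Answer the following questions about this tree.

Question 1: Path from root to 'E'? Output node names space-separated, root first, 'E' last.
Answer: C D E

Derivation:
Walk down from root: C -> D -> E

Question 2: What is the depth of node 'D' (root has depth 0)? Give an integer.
Answer: 1

Derivation:
Path from root to D: C -> D
Depth = number of edges = 1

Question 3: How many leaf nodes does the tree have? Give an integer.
Answer: 5

Derivation:
Leaves (nodes with no children): B, E, F, G, J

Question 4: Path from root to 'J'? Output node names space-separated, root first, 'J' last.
Answer: C A J

Derivation:
Walk down from root: C -> A -> J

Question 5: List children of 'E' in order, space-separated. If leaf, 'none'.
Node E's children (from adjacency): (leaf)

Answer: none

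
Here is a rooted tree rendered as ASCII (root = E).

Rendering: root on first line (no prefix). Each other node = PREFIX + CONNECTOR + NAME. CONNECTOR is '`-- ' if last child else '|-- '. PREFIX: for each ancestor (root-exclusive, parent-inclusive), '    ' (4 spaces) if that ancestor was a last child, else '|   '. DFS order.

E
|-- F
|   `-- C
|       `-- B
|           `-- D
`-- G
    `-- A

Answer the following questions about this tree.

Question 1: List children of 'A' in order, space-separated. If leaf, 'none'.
Node A's children (from adjacency): (leaf)

Answer: none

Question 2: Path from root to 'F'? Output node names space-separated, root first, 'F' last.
Answer: E F

Derivation:
Walk down from root: E -> F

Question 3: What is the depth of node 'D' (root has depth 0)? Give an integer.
Answer: 4

Derivation:
Path from root to D: E -> F -> C -> B -> D
Depth = number of edges = 4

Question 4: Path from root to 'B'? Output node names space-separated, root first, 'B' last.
Answer: E F C B

Derivation:
Walk down from root: E -> F -> C -> B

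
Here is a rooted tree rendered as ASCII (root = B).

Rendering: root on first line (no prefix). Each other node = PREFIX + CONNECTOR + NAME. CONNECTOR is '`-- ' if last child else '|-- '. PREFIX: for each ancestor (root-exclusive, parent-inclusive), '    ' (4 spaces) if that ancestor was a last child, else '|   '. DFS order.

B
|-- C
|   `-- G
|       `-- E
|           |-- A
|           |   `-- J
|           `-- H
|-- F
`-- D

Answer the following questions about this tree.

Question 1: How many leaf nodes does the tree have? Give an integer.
Answer: 4

Derivation:
Leaves (nodes with no children): D, F, H, J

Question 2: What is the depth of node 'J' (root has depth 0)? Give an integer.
Path from root to J: B -> C -> G -> E -> A -> J
Depth = number of edges = 5

Answer: 5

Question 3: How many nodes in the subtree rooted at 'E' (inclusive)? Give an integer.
Answer: 4

Derivation:
Subtree rooted at E contains: A, E, H, J
Count = 4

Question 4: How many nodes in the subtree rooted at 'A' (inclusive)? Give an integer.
Answer: 2

Derivation:
Subtree rooted at A contains: A, J
Count = 2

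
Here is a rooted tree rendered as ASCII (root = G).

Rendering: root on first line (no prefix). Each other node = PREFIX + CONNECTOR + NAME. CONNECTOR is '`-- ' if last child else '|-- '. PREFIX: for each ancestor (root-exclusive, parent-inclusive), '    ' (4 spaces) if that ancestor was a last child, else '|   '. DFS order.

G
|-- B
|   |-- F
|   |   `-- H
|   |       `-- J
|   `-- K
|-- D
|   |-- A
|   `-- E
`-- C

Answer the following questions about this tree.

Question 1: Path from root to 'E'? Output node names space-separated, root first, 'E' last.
Answer: G D E

Derivation:
Walk down from root: G -> D -> E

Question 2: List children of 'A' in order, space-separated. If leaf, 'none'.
Node A's children (from adjacency): (leaf)

Answer: none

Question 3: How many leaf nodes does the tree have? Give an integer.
Answer: 5

Derivation:
Leaves (nodes with no children): A, C, E, J, K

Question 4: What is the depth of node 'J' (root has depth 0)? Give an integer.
Answer: 4

Derivation:
Path from root to J: G -> B -> F -> H -> J
Depth = number of edges = 4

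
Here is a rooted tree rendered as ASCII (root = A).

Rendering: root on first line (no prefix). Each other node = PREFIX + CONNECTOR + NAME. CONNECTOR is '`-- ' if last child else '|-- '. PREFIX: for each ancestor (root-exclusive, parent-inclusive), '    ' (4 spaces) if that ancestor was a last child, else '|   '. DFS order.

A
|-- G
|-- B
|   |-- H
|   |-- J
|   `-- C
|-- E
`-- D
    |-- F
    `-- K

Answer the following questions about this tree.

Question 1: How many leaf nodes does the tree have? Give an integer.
Answer: 7

Derivation:
Leaves (nodes with no children): C, E, F, G, H, J, K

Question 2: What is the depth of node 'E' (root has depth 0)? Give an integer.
Path from root to E: A -> E
Depth = number of edges = 1

Answer: 1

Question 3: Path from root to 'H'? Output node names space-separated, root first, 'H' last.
Answer: A B H

Derivation:
Walk down from root: A -> B -> H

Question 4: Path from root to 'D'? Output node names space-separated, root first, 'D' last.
Walk down from root: A -> D

Answer: A D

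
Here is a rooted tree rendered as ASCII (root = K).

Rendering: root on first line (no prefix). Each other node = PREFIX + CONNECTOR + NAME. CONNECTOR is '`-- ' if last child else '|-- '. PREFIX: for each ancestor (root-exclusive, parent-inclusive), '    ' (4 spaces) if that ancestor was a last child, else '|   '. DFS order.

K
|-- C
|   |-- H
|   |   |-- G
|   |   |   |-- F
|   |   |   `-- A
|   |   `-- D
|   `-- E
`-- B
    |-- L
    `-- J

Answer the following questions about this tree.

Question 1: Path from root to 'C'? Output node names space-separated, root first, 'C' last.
Answer: K C

Derivation:
Walk down from root: K -> C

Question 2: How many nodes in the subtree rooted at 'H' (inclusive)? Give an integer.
Subtree rooted at H contains: A, D, F, G, H
Count = 5

Answer: 5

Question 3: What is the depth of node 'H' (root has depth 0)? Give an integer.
Answer: 2

Derivation:
Path from root to H: K -> C -> H
Depth = number of edges = 2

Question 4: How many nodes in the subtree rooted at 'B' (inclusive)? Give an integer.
Answer: 3

Derivation:
Subtree rooted at B contains: B, J, L
Count = 3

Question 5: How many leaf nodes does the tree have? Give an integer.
Leaves (nodes with no children): A, D, E, F, J, L

Answer: 6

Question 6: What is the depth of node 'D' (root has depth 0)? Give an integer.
Answer: 3

Derivation:
Path from root to D: K -> C -> H -> D
Depth = number of edges = 3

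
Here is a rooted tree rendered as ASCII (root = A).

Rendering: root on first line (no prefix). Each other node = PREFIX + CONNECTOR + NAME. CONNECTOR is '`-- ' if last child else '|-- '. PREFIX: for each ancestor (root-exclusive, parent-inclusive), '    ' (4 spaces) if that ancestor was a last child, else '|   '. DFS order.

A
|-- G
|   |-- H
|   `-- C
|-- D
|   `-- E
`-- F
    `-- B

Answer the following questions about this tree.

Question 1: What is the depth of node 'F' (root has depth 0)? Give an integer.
Answer: 1

Derivation:
Path from root to F: A -> F
Depth = number of edges = 1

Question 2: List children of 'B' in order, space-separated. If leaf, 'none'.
Node B's children (from adjacency): (leaf)

Answer: none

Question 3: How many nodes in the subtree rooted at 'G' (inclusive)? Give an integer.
Answer: 3

Derivation:
Subtree rooted at G contains: C, G, H
Count = 3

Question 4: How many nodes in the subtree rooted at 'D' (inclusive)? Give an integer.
Answer: 2

Derivation:
Subtree rooted at D contains: D, E
Count = 2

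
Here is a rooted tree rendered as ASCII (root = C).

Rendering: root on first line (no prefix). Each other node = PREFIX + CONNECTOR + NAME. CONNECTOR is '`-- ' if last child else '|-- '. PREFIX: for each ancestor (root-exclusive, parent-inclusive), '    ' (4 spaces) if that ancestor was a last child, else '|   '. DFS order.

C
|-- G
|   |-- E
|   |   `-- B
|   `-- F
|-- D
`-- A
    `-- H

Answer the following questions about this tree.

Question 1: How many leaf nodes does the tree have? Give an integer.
Leaves (nodes with no children): B, D, F, H

Answer: 4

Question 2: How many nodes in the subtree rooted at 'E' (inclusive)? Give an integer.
Subtree rooted at E contains: B, E
Count = 2

Answer: 2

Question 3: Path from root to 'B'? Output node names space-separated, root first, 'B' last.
Walk down from root: C -> G -> E -> B

Answer: C G E B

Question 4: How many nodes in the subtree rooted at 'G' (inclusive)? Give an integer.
Answer: 4

Derivation:
Subtree rooted at G contains: B, E, F, G
Count = 4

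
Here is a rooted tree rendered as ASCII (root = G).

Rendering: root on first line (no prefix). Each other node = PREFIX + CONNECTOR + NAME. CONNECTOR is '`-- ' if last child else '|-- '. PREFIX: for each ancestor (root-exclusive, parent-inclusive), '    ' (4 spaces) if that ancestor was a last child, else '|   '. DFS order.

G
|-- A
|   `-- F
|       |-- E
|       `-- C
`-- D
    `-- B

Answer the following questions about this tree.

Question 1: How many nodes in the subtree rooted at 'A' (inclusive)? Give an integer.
Subtree rooted at A contains: A, C, E, F
Count = 4

Answer: 4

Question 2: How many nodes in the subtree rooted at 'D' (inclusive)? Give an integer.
Answer: 2

Derivation:
Subtree rooted at D contains: B, D
Count = 2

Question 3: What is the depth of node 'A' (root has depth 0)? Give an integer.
Path from root to A: G -> A
Depth = number of edges = 1

Answer: 1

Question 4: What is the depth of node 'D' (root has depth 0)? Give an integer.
Path from root to D: G -> D
Depth = number of edges = 1

Answer: 1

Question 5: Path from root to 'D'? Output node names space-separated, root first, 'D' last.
Walk down from root: G -> D

Answer: G D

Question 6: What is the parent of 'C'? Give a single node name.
Answer: F

Derivation:
Scan adjacency: C appears as child of F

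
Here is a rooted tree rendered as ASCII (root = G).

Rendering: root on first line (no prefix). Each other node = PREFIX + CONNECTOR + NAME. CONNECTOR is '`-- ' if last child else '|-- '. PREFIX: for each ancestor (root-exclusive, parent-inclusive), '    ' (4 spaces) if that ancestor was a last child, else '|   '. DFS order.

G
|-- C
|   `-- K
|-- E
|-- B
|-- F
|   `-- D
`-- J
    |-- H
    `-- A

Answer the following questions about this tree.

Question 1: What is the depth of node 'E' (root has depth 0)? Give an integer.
Path from root to E: G -> E
Depth = number of edges = 1

Answer: 1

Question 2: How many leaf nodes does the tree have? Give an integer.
Answer: 6

Derivation:
Leaves (nodes with no children): A, B, D, E, H, K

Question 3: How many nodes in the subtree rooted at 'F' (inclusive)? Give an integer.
Answer: 2

Derivation:
Subtree rooted at F contains: D, F
Count = 2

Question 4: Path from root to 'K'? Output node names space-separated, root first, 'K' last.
Walk down from root: G -> C -> K

Answer: G C K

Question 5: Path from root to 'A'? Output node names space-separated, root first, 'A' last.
Walk down from root: G -> J -> A

Answer: G J A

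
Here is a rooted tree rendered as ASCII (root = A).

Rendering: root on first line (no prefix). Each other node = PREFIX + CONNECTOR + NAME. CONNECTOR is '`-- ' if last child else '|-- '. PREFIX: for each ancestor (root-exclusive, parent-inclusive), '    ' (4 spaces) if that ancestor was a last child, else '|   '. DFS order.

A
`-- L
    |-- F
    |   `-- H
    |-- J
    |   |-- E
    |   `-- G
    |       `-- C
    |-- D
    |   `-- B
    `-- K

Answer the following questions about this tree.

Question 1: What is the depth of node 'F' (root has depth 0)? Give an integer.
Answer: 2

Derivation:
Path from root to F: A -> L -> F
Depth = number of edges = 2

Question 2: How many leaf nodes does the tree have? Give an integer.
Answer: 5

Derivation:
Leaves (nodes with no children): B, C, E, H, K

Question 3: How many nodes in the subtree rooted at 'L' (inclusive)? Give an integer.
Answer: 10

Derivation:
Subtree rooted at L contains: B, C, D, E, F, G, H, J, K, L
Count = 10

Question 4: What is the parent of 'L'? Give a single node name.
Scan adjacency: L appears as child of A

Answer: A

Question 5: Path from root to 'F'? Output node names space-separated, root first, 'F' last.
Walk down from root: A -> L -> F

Answer: A L F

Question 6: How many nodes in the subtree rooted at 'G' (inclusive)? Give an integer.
Answer: 2

Derivation:
Subtree rooted at G contains: C, G
Count = 2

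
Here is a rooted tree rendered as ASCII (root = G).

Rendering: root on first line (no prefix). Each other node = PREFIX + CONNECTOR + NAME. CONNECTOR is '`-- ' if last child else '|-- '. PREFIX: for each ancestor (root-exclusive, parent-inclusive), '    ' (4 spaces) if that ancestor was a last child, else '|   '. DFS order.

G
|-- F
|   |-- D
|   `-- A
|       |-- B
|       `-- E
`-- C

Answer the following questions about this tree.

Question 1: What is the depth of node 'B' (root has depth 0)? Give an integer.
Answer: 3

Derivation:
Path from root to B: G -> F -> A -> B
Depth = number of edges = 3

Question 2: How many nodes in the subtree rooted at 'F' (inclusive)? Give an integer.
Subtree rooted at F contains: A, B, D, E, F
Count = 5

Answer: 5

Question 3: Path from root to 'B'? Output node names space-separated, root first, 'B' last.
Answer: G F A B

Derivation:
Walk down from root: G -> F -> A -> B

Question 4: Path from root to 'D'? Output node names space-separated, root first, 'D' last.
Answer: G F D

Derivation:
Walk down from root: G -> F -> D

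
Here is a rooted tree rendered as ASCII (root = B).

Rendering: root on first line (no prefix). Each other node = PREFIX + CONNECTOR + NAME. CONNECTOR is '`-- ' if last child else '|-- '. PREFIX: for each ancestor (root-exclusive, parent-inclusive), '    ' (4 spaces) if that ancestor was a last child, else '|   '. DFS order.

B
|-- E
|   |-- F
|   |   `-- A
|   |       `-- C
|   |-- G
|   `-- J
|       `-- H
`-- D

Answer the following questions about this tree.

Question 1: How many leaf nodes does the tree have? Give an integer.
Answer: 4

Derivation:
Leaves (nodes with no children): C, D, G, H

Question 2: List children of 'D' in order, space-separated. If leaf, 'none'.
Node D's children (from adjacency): (leaf)

Answer: none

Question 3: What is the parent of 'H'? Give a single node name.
Scan adjacency: H appears as child of J

Answer: J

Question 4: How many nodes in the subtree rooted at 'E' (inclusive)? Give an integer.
Subtree rooted at E contains: A, C, E, F, G, H, J
Count = 7

Answer: 7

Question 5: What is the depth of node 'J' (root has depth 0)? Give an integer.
Path from root to J: B -> E -> J
Depth = number of edges = 2

Answer: 2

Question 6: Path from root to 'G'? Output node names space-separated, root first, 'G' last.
Answer: B E G

Derivation:
Walk down from root: B -> E -> G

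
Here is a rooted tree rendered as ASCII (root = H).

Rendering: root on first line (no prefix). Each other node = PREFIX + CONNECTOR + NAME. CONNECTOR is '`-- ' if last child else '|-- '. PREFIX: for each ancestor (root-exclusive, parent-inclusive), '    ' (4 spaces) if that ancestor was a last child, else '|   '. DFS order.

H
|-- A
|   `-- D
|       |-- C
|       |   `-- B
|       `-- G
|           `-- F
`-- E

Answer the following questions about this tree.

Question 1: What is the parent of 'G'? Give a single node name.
Answer: D

Derivation:
Scan adjacency: G appears as child of D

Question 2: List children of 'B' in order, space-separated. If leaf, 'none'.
Node B's children (from adjacency): (leaf)

Answer: none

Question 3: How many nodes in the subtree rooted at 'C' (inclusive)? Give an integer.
Subtree rooted at C contains: B, C
Count = 2

Answer: 2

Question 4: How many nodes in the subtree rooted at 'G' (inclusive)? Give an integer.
Answer: 2

Derivation:
Subtree rooted at G contains: F, G
Count = 2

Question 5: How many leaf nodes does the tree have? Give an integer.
Answer: 3

Derivation:
Leaves (nodes with no children): B, E, F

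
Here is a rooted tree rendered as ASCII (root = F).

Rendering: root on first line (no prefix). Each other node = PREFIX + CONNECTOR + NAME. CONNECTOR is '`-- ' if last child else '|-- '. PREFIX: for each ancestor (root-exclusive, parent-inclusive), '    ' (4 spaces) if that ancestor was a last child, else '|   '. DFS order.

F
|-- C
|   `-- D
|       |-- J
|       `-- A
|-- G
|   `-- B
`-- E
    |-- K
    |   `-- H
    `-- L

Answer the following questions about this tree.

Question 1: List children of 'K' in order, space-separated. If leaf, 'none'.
Node K's children (from adjacency): H

Answer: H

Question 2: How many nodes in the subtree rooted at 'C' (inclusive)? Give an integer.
Subtree rooted at C contains: A, C, D, J
Count = 4

Answer: 4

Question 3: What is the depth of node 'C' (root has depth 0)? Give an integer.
Answer: 1

Derivation:
Path from root to C: F -> C
Depth = number of edges = 1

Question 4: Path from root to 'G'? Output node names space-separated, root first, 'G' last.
Walk down from root: F -> G

Answer: F G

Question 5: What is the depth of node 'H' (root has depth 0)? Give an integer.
Path from root to H: F -> E -> K -> H
Depth = number of edges = 3

Answer: 3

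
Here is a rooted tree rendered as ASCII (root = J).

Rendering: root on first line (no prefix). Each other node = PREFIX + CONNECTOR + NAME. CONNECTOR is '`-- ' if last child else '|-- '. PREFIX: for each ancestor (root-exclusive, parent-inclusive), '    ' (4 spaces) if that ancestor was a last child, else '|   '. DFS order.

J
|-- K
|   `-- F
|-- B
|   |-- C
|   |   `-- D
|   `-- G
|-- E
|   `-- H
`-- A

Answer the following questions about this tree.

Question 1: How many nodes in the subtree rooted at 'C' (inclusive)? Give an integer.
Subtree rooted at C contains: C, D
Count = 2

Answer: 2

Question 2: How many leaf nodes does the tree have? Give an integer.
Answer: 5

Derivation:
Leaves (nodes with no children): A, D, F, G, H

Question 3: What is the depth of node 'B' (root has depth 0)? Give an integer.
Path from root to B: J -> B
Depth = number of edges = 1

Answer: 1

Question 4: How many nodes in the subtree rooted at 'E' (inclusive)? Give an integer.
Subtree rooted at E contains: E, H
Count = 2

Answer: 2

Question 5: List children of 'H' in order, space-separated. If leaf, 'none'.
Answer: none

Derivation:
Node H's children (from adjacency): (leaf)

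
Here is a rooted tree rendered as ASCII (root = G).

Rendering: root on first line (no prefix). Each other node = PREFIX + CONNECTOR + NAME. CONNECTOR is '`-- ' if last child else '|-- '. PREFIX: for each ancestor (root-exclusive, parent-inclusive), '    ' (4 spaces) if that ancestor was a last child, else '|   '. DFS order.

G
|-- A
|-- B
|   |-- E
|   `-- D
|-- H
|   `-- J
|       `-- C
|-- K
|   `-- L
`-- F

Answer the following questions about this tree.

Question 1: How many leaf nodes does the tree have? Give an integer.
Answer: 6

Derivation:
Leaves (nodes with no children): A, C, D, E, F, L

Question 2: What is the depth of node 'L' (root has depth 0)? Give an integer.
Path from root to L: G -> K -> L
Depth = number of edges = 2

Answer: 2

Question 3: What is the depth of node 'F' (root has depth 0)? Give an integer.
Path from root to F: G -> F
Depth = number of edges = 1

Answer: 1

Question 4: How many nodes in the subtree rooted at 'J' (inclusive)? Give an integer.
Answer: 2

Derivation:
Subtree rooted at J contains: C, J
Count = 2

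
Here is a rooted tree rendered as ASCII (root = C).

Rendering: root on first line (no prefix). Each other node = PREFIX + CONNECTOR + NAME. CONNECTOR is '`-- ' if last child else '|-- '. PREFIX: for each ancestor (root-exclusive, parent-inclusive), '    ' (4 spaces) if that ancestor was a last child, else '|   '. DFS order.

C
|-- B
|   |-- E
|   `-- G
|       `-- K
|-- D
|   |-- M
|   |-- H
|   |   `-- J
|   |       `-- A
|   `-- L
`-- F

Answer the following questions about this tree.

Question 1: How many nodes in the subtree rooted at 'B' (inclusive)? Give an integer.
Answer: 4

Derivation:
Subtree rooted at B contains: B, E, G, K
Count = 4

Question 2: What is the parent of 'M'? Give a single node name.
Answer: D

Derivation:
Scan adjacency: M appears as child of D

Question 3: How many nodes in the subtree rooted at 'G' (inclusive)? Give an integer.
Subtree rooted at G contains: G, K
Count = 2

Answer: 2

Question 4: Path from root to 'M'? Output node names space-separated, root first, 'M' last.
Answer: C D M

Derivation:
Walk down from root: C -> D -> M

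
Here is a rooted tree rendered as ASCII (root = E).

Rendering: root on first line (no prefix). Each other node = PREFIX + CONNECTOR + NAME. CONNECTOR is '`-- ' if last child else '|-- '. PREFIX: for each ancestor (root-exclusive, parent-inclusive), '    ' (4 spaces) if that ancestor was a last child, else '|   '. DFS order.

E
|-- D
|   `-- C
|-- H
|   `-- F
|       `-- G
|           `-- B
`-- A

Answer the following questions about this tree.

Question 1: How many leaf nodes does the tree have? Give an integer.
Answer: 3

Derivation:
Leaves (nodes with no children): A, B, C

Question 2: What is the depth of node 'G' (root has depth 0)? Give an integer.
Answer: 3

Derivation:
Path from root to G: E -> H -> F -> G
Depth = number of edges = 3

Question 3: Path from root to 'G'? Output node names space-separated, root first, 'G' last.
Walk down from root: E -> H -> F -> G

Answer: E H F G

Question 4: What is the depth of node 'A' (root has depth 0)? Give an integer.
Path from root to A: E -> A
Depth = number of edges = 1

Answer: 1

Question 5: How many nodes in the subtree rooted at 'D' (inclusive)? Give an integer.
Subtree rooted at D contains: C, D
Count = 2

Answer: 2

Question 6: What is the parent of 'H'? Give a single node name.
Scan adjacency: H appears as child of E

Answer: E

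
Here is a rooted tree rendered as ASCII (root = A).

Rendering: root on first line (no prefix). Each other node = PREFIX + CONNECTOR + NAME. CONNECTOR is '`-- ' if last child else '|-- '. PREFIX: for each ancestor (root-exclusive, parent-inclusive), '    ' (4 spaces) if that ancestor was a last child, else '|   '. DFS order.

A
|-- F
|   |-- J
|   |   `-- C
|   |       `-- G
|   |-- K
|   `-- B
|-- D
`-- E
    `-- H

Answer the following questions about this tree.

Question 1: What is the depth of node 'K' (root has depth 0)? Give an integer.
Answer: 2

Derivation:
Path from root to K: A -> F -> K
Depth = number of edges = 2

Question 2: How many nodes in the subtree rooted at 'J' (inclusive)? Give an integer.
Subtree rooted at J contains: C, G, J
Count = 3

Answer: 3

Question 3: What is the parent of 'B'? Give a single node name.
Answer: F

Derivation:
Scan adjacency: B appears as child of F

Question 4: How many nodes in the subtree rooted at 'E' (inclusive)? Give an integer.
Subtree rooted at E contains: E, H
Count = 2

Answer: 2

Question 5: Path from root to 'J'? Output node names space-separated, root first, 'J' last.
Answer: A F J

Derivation:
Walk down from root: A -> F -> J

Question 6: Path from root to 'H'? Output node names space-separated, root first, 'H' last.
Walk down from root: A -> E -> H

Answer: A E H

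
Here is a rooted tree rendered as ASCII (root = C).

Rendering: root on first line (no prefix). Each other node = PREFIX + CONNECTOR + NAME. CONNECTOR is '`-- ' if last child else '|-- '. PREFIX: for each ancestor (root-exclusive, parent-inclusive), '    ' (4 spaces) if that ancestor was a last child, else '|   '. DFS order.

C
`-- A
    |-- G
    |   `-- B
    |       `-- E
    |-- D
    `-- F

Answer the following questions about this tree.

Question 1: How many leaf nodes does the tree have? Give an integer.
Leaves (nodes with no children): D, E, F

Answer: 3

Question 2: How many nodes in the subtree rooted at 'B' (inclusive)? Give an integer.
Answer: 2

Derivation:
Subtree rooted at B contains: B, E
Count = 2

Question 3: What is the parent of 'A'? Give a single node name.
Answer: C

Derivation:
Scan adjacency: A appears as child of C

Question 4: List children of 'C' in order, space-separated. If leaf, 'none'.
Node C's children (from adjacency): A

Answer: A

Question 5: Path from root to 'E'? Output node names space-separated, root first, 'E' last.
Walk down from root: C -> A -> G -> B -> E

Answer: C A G B E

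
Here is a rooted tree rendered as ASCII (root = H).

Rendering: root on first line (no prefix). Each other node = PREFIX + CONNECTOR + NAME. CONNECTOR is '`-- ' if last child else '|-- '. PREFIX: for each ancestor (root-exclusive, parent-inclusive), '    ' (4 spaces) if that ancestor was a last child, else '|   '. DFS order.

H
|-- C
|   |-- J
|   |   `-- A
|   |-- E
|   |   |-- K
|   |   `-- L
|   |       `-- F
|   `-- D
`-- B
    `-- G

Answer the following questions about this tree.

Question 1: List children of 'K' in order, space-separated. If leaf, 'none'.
Node K's children (from adjacency): (leaf)

Answer: none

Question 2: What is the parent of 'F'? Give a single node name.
Scan adjacency: F appears as child of L

Answer: L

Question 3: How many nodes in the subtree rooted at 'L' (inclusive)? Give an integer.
Answer: 2

Derivation:
Subtree rooted at L contains: F, L
Count = 2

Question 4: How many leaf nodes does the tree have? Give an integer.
Leaves (nodes with no children): A, D, F, G, K

Answer: 5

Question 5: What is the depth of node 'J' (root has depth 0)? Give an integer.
Answer: 2

Derivation:
Path from root to J: H -> C -> J
Depth = number of edges = 2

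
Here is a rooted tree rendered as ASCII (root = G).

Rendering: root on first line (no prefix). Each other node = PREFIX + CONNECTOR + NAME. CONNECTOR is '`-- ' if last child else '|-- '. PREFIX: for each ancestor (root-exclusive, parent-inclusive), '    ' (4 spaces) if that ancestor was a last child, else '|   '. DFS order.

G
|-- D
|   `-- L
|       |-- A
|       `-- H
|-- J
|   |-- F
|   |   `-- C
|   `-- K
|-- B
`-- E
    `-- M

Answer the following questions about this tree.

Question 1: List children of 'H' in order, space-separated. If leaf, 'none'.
Answer: none

Derivation:
Node H's children (from adjacency): (leaf)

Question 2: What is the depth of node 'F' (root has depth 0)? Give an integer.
Path from root to F: G -> J -> F
Depth = number of edges = 2

Answer: 2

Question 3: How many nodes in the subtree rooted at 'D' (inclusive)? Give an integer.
Subtree rooted at D contains: A, D, H, L
Count = 4

Answer: 4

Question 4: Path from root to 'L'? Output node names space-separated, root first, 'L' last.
Walk down from root: G -> D -> L

Answer: G D L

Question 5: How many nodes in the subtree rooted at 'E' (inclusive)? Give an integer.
Subtree rooted at E contains: E, M
Count = 2

Answer: 2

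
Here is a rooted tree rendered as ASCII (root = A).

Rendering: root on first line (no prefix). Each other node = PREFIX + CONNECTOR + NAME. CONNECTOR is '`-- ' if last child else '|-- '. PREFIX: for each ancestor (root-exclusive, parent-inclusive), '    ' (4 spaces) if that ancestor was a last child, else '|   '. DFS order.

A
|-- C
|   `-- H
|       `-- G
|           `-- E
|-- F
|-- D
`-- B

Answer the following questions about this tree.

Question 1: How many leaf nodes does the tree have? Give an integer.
Leaves (nodes with no children): B, D, E, F

Answer: 4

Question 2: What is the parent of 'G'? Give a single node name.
Answer: H

Derivation:
Scan adjacency: G appears as child of H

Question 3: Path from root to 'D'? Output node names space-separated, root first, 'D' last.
Walk down from root: A -> D

Answer: A D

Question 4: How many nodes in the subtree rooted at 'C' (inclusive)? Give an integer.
Answer: 4

Derivation:
Subtree rooted at C contains: C, E, G, H
Count = 4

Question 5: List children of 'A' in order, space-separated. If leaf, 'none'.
Node A's children (from adjacency): C, F, D, B

Answer: C F D B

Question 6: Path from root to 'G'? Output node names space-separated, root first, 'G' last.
Walk down from root: A -> C -> H -> G

Answer: A C H G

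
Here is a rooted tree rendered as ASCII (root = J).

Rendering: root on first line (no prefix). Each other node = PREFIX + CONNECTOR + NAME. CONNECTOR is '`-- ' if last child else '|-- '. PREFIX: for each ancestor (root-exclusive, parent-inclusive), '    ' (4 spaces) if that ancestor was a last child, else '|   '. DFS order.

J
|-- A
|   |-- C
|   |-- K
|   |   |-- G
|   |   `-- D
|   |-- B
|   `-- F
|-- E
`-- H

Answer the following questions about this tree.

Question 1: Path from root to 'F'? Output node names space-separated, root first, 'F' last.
Answer: J A F

Derivation:
Walk down from root: J -> A -> F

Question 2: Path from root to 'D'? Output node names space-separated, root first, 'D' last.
Walk down from root: J -> A -> K -> D

Answer: J A K D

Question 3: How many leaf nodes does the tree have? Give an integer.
Answer: 7

Derivation:
Leaves (nodes with no children): B, C, D, E, F, G, H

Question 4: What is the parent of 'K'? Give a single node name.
Answer: A

Derivation:
Scan adjacency: K appears as child of A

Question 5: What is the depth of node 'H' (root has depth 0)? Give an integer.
Path from root to H: J -> H
Depth = number of edges = 1

Answer: 1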